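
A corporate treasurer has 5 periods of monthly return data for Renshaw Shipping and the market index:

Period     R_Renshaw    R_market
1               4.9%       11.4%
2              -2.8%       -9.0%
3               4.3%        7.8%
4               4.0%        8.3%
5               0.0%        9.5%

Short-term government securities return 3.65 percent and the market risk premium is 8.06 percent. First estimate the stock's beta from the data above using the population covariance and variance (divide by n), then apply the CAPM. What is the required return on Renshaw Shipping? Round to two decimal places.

6.28%

Mean R_i = (4.9 − 2.8 + 4.3 + 4.0 + 0.0) / 5 = 2.0800%
Mean R_m = (11.4 − 9.0 + 7.8 + 8.3 + 9.5) / 5 = 5.6000%
Σ(R_i − R̄_i)(R_m − R̄_m) = 89.5600  ⇒  Cov = 89.5600 / 5 = 17.9120
Σ(R_m − R̄_m)² = 274.1400  ⇒  Var(R_m) = 274.1400 / 5 = 54.8280
β = Cov / Var(R_m) = 17.9120 / 54.8280 = 0.3267
E(R) = R_f + β × MRP = 3.65% + 0.3267 × 8.06% = 6.28%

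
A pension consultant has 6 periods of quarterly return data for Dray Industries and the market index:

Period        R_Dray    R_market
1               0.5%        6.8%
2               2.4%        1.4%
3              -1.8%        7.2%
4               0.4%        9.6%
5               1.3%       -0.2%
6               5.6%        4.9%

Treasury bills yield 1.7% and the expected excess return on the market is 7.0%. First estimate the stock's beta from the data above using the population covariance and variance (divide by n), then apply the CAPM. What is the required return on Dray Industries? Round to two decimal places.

0.01%

Mean R_i = (0.5 + 2.4 − 1.8 + 0.4 + 1.3 + 5.6) / 6 = 1.4000%
Mean R_m = (6.8 + 1.4 + 7.2 + 9.6 − 0.2 + 4.9) / 6 = 4.9500%
Σ(R_i − R̄_i)(R_m − R̄_m) = -16.7600  ⇒  Cov = -16.7600 / 6 = -2.7933
Σ(R_m − R̄_m)² = 69.2350  ⇒  Var(R_m) = 69.2350 / 6 = 11.5392
β = Cov / Var(R_m) = -2.7933 / 11.5392 = -0.2421
E(R) = R_f + β × MRP = 1.7% + -0.2421 × 7.0% = 0.01%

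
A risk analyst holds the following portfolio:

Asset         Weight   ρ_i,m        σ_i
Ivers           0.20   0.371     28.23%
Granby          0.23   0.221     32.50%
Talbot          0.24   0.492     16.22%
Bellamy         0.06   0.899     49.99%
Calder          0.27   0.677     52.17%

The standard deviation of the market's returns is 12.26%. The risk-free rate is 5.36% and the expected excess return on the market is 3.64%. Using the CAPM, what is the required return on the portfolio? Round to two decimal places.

β_Ivers = 0.371 × 28.23% / 12.26% = 0.8543
β_Granby = 0.221 × 32.50% / 12.26% = 0.5858
β_Talbot = 0.492 × 16.22% / 12.26% = 0.6509
β_Bellamy = 0.899 × 49.99% / 12.26% = 3.6657
β_Calder = 0.677 × 52.17% / 12.26% = 2.8808
β_P = Σ w_i β_i = 0.20×0.8543 + 0.23×0.5858 + 0.24×0.6509 + 0.06×3.6657 + 0.27×2.8808 = 1.4596
E(R_P) = R_f + β_P × MRP = 5.36% + 1.4596 × 3.64% = 10.67%

10.67%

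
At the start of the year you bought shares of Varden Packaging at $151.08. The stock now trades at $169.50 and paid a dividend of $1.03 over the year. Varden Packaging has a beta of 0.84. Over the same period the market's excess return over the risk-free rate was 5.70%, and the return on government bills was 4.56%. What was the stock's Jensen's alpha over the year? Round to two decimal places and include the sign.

Realised HPR = (P1 + D1 − P0) / P0 = (169.50 + 1.03 − 151.08) / 151.08 = 19.45 / 151.08 = 12.8740%
CAPM required = R_f + β·MRP = 4.56% + 0.84 × 5.70% = 9.3480%
α = realised − required = 12.8740% − 9.3480% = +3.53%

+3.53%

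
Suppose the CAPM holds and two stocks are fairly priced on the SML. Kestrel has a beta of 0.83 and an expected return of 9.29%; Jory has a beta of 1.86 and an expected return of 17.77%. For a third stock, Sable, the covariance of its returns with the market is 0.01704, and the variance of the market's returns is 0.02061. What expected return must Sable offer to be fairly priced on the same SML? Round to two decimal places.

MRP = (17.77% − 9.29%) / (1.86 − 0.83) = 8.2330%
R_f = 9.29% − 0.83 × 8.2330% = 2.4566%
β_Sable = Cov / Var(R_m) = 0.01704 / 0.02061 = 0.8268
E(R_Sable) = R_f + β × MRP = 2.4566% + 0.8268 × 8.2330% = 9.26%

9.26%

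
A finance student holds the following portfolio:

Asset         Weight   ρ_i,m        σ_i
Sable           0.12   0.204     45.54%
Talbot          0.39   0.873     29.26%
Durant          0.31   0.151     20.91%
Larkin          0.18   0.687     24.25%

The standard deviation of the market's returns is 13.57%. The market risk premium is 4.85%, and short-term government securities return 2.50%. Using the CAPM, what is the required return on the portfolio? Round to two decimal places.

7.88%

β_Sable = 0.204 × 45.54% / 13.57% = 0.6846
β_Talbot = 0.873 × 29.26% / 13.57% = 1.8824
β_Durant = 0.151 × 20.91% / 13.57% = 0.2327
β_Larkin = 0.687 × 24.25% / 13.57% = 1.2277
β_P = Σ w_i β_i = 0.12×0.6846 + 0.39×1.8824 + 0.31×0.2327 + 0.18×1.2277 = 1.1094
E(R_P) = R_f + β_P × MRP = 2.50% + 1.1094 × 4.85% = 7.88%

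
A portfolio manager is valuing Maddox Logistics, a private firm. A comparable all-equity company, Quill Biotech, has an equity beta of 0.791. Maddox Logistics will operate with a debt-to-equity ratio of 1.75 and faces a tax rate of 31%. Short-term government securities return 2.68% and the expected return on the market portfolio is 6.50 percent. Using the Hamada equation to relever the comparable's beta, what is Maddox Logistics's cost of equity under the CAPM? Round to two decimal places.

β_L = β_U × [1 + (1 − t)(D/E)] = 0.791 × [1 + (1 − 0.31) × 1.75]
    = 0.791 × [1 + 0.69 × 1.75] = 0.791 × 2.2075 = 1.7461
MRP = 6.50% − 2.68% = 3.82%
E(R) = R_f + β_L × MRP = 2.68% + 1.7461 × 3.82% = 9.35%

9.35%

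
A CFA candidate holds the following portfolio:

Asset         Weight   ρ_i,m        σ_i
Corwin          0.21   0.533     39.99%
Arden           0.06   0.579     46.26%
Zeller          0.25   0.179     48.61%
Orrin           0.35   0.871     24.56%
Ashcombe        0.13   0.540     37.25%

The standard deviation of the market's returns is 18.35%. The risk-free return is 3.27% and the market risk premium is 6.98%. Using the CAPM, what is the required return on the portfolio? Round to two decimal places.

10.25%

β_Corwin = 0.533 × 39.99% / 18.35% = 1.1616
β_Arden = 0.579 × 46.26% / 18.35% = 1.4596
β_Zeller = 0.179 × 48.61% / 18.35% = 0.4742
β_Orrin = 0.871 × 24.56% / 18.35% = 1.1658
β_Ashcombe = 0.540 × 37.25% / 18.35% = 1.0962
β_P = Σ w_i β_i = 0.21×1.1616 + 0.06×1.4596 + 0.25×0.4742 + 0.35×1.1658 + 0.13×1.0962 = 1.0006
E(R_P) = R_f + β_P × MRP = 3.27% + 1.0006 × 6.98% = 10.25%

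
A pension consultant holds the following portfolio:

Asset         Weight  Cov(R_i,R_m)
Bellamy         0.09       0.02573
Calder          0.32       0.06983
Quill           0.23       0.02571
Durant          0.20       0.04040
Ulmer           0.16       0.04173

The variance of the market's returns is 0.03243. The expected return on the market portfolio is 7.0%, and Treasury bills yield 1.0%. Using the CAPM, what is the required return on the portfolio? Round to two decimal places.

9.39%

β_Bellamy = 0.02573 / 0.03243 = 0.7934
β_Calder = 0.06983 / 0.03243 = 2.1533
β_Quill = 0.02571 / 0.03243 = 0.7928
β_Durant = 0.04040 / 0.03243 = 1.2458
β_Ulmer = 0.04173 / 0.03243 = 1.2868
β_P = Σ w_i β_i = 0.09×0.7934 + 0.32×2.1533 + 0.23×0.7928 + 0.20×1.2458 + 0.16×1.2868 = 1.3979
MRP = 7.0% − 1.0% = 6.00%
E(R_P) = R_f + β_P × MRP = 1.0% + 1.3979 × 6.0% = 9.39%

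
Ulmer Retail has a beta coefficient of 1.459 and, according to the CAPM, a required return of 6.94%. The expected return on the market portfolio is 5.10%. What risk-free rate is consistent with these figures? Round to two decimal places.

E(R) = R_f + β(E(R_m) − R_f) = R_f(1 − β) + β·E(R_m)
6.94% = R_f × (1 − 1.459) + 1.459 × 5.10%
6.94% = R_f × -0.459 + 7.44090%
R_f = (6.94% − 7.44090%) / -0.459 = 1.09%

1.09%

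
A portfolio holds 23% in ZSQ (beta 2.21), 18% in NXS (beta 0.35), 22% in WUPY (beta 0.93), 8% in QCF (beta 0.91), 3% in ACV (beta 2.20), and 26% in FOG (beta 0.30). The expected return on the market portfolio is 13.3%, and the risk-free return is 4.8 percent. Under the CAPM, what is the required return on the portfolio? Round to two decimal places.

13.24%

β_P = Σ w_i β_i = 0.23×2.21 + 0.18×0.35 + 0.22×0.93 + 0.08×0.91 + 0.03×2.20 + 0.26×0.30 = 0.9927
MRP = 13.3% − 4.8% = 8.50%
E(R_P) = R_f + β_P × MRP = 4.8% + 0.9927 × 8.5% = 13.24%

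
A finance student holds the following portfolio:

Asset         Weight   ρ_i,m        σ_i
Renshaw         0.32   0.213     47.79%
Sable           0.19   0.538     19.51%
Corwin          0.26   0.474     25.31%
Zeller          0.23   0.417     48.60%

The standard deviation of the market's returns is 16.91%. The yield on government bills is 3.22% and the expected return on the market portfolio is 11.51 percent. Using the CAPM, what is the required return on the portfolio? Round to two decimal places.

β_Renshaw = 0.213 × 47.79% / 16.91% = 0.6020
β_Sable = 0.538 × 19.51% / 16.91% = 0.6207
β_Corwin = 0.474 × 25.31% / 16.91% = 0.7095
β_Zeller = 0.417 × 48.60% / 16.91% = 1.1985
β_P = Σ w_i β_i = 0.32×0.6020 + 0.19×0.6207 + 0.26×0.7095 + 0.23×1.1985 = 0.7707
MRP = 11.51% − 3.22% = 8.29%
E(R_P) = R_f + β_P × MRP = 3.22% + 0.7707 × 8.29% = 9.61%

9.61%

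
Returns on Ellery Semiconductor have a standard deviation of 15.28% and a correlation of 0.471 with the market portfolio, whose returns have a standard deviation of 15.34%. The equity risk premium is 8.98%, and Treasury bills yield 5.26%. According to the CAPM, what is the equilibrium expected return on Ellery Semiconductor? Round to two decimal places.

9.47%

β = ρ × σ_i / σ_m = 0.471 × 15.28% / 15.34% = 0.4692
E(R) = 5.26% + 0.4692 × 8.98% = 9.47%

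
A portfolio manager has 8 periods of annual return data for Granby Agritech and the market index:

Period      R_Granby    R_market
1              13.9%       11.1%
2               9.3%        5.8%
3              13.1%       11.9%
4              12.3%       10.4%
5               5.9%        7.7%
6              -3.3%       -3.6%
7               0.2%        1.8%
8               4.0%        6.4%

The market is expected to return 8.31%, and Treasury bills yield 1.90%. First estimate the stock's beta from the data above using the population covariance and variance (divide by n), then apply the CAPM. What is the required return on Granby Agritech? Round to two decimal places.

9.22%

Mean R_i = (13.9 + 9.3 + 13.1 + 12.3 + 5.9 − 3.3 + 0.2 + 4.0) / 8 = 6.9250%
Mean R_m = (11.1 + 5.8 + 11.9 + 10.4 + 7.7 − 3.6 + 1.8 + 6.4) / 8 = 6.4375%
Σ(R_i − R̄_i)(R_m − R̄_m) = 218.6725  ⇒  Cov = 218.6725 / 8 = 27.3341
Σ(R_m − R̄_m)² = 191.5388  ⇒  Var(R_m) = 191.5388 / 8 = 23.9424
β = Cov / Var(R_m) = 27.3341 / 23.9424 = 1.1417
MRP = 8.31% − 1.90% = 6.41%
E(R) = R_f + β × MRP = 1.90% + 1.1417 × 6.41% = 9.22%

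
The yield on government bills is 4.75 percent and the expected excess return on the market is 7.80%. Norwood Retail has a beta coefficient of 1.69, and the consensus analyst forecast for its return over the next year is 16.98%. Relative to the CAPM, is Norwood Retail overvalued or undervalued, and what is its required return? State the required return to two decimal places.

Required return = R_f + β·MRP = 4.75% + 1.69 × 7.80% = 17.93%
Forecast 16.98% < required 17.93% → the stock plots below the SML → overvalued.

Overvalued; required return 17.93%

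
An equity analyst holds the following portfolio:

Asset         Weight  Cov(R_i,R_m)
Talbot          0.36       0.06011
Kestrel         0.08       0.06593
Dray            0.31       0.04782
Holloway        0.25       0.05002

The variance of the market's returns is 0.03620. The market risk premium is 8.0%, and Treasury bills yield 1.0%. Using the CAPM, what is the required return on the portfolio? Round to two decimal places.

β_Talbot = 0.06011 / 0.03620 = 1.6605
β_Kestrel = 0.06593 / 0.03620 = 1.8213
β_Dray = 0.04782 / 0.03620 = 1.3210
β_Holloway = 0.05002 / 0.03620 = 1.3818
β_P = Σ w_i β_i = 0.36×1.6605 + 0.08×1.8213 + 0.31×1.3210 + 0.25×1.3818 = 1.4984
E(R_P) = R_f + β_P × MRP = 1.0% + 1.4984 × 8.0% = 12.99%

12.99%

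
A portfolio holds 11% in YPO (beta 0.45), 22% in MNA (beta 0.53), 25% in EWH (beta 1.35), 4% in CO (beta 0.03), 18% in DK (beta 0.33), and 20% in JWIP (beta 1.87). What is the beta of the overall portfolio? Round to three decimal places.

β_P = Σ w_i β_i = 0.11×0.45 + 0.22×0.53 + 0.25×1.35 + 0.04×0.03 + 0.18×0.33 + 0.20×1.87 = 0.9382

0.938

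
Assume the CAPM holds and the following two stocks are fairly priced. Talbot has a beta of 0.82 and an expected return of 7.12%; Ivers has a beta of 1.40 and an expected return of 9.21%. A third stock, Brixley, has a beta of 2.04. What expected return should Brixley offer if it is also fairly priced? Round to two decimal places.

11.52%

MRP (SML slope) = (9.21% − 7.12%) / (1.40 − 0.82) = 2.09% / 0.58 = 3.6034%
R_f (intercept) = 7.12% − 0.82 × 3.6034% = 4.1652%
E(R_Brixley) = R_f + β × MRP = 4.1652% + 2.04 × 3.6034% = 11.52%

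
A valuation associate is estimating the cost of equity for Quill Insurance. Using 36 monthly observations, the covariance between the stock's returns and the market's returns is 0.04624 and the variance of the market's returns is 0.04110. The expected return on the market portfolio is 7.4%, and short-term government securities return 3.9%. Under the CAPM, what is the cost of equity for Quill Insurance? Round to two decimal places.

7.84%

β = Cov(R_i, R_m) / Var(R_m) = 0.04624 / 0.04110 = 1.1251
MRP = 7.4% − 3.9% = 3.50%
E(R) = R_f + β × MRP = 3.9% + 1.1251 × 3.5% = 7.84%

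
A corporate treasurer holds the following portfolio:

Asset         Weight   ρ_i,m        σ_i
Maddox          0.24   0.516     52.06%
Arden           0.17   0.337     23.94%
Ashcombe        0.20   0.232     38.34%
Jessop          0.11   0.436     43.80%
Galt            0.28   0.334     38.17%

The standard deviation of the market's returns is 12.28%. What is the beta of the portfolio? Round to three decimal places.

1.243

β_Maddox = 0.516 × 52.06% / 12.28% = 2.1875
β_Arden = 0.337 × 23.94% / 12.28% = 0.6570
β_Ashcombe = 0.232 × 38.34% / 12.28% = 0.7243
β_Jessop = 0.436 × 43.80% / 12.28% = 1.5551
β_Galt = 0.334 × 38.17% / 12.28% = 1.0382
β_P = Σ w_i β_i = 0.24×2.1875 + 0.17×0.6570 + 0.20×0.7243 + 0.11×1.5551 + 0.28×1.0382 = 1.2433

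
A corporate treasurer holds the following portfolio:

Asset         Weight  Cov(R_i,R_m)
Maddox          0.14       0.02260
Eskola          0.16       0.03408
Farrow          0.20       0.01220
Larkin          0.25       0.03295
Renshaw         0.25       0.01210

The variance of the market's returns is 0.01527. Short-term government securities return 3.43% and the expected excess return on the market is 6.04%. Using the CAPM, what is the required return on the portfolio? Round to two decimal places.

12.26%

β_Maddox = 0.02260 / 0.01527 = 1.4800
β_Eskola = 0.03408 / 0.01527 = 2.2318
β_Farrow = 0.01220 / 0.01527 = 0.7990
β_Larkin = 0.03295 / 0.01527 = 2.1578
β_Renshaw = 0.01210 / 0.01527 = 0.7924
β_P = Σ w_i β_i = 0.14×1.4800 + 0.16×2.2318 + 0.20×0.7990 + 0.25×2.1578 + 0.25×0.7924 = 1.4616
E(R_P) = R_f + β_P × MRP = 3.43% + 1.4616 × 6.04% = 12.26%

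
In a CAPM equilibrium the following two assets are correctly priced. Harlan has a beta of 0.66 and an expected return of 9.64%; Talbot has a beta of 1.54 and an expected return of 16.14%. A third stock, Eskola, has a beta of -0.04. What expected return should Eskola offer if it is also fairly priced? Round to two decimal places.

4.47%

MRP (SML slope) = (16.14% − 9.64%) / (1.54 − 0.66) = 6.50% / 0.88 = 7.3864%
R_f (intercept) = 9.64% − 0.66 × 7.3864% = 4.7650%
E(R_Eskola) = R_f + β × MRP = 4.7650% + -0.04 × 7.3864% = 4.47%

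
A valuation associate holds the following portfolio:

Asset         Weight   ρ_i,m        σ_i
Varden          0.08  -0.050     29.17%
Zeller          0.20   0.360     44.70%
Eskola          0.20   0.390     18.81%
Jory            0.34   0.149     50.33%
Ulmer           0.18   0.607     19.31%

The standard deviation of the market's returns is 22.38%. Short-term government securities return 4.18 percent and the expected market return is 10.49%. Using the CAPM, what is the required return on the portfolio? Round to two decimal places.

6.78%

β_Varden = -0.050 × 29.17% / 22.38% = -0.0652
β_Zeller = 0.360 × 44.70% / 22.38% = 0.7190
β_Eskola = 0.390 × 18.81% / 22.38% = 0.3278
β_Jory = 0.149 × 50.33% / 22.38% = 0.3351
β_Ulmer = 0.607 × 19.31% / 22.38% = 0.5237
β_P = Σ w_i β_i = 0.08×-0.0652 + 0.20×0.7190 + 0.20×0.3278 + 0.34×0.3351 + 0.18×0.5237 = 0.4123
MRP = 10.49% − 4.18% = 6.31%
E(R_P) = R_f + β_P × MRP = 4.18% + 0.4123 × 6.31% = 6.78%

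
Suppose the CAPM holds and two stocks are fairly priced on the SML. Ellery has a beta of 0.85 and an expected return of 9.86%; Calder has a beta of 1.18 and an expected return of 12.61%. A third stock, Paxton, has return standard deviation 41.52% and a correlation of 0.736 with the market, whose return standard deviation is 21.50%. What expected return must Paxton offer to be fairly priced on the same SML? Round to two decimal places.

MRP = (12.61% − 9.86%) / (1.18 − 0.85) = 8.3333%
R_f = 9.86% − 0.85 × 8.3333% = 2.7767%
β_Paxton = ρ·σ_i/σ_m = 0.736 × 41.52 / 21.50 = 1.4213
E(R_Paxton) = R_f + β × MRP = 2.7767% + 1.4213 × 8.3333% = 14.62%

14.62%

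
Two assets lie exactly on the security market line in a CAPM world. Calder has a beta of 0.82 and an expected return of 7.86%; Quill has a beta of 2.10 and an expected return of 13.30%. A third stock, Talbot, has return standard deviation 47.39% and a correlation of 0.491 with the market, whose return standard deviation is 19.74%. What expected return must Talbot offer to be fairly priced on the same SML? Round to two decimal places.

9.38%

MRP = (13.30% − 7.86%) / (2.10 − 0.82) = 4.2500%
R_f = 7.86% − 0.82 × 4.2500% = 4.3750%
β_Talbot = ρ·σ_i/σ_m = 0.491 × 47.39 / 19.74 = 1.1787
E(R_Talbot) = R_f + β × MRP = 4.3750% + 1.1787 × 4.2500% = 9.38%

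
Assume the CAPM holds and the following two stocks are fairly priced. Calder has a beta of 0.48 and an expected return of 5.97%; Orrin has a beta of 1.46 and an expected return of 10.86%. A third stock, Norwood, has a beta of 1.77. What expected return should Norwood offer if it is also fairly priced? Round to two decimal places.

MRP (SML slope) = (10.86% − 5.97%) / (1.46 − 0.48) = 4.89% / 0.98 = 4.9898%
R_f (intercept) = 5.97% − 0.48 × 4.9898% = 3.5749%
E(R_Norwood) = R_f + β × MRP = 3.5749% + 1.77 × 4.9898% = 12.41%

12.41%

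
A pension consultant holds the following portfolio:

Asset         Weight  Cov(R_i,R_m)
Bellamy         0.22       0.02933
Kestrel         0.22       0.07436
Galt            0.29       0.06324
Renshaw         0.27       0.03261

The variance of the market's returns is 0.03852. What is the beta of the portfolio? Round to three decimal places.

β_Bellamy = 0.02933 / 0.03852 = 0.7614
β_Kestrel = 0.07436 / 0.03852 = 1.9304
β_Galt = 0.06324 / 0.03852 = 1.6417
β_Renshaw = 0.03261 / 0.03852 = 0.8466
β_P = Σ w_i β_i = 0.22×0.7614 + 0.22×1.9304 + 0.29×1.6417 + 0.27×0.8466 = 1.2969

1.297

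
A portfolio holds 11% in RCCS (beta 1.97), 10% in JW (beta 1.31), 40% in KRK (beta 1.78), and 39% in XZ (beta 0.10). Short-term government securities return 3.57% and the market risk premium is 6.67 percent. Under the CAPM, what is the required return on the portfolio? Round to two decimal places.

10.90%

β_P = Σ w_i β_i = 0.11×1.97 + 0.10×1.31 + 0.40×1.78 + 0.39×0.10 = 1.0987
E(R_P) = R_f + β_P × MRP = 3.57% + 1.0987 × 6.67% = 10.90%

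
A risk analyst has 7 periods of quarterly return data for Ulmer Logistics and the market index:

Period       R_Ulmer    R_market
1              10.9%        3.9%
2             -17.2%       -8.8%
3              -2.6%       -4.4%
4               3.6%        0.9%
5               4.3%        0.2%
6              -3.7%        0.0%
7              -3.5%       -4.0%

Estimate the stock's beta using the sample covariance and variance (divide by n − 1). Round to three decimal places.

1.944

Mean R_i = (10.9 − 17.2 − 2.6 + 3.6 + 4.3 − 3.7 − 3.5) / 7 = -1.1714%
Mean R_m = (3.9 − 8.8 − 4.4 + 0.9 + 0.2 + 0.0 − 4.0) / 7 = -1.7429%
Σ(R_i − R̄_i)(R_m − R̄_m) = 209.1186  ⇒  Cov = 209.1186 / 6 = 34.8531
Σ(R_m − R̄_m)² = 107.5971  ⇒  Var(R_m) = 107.5971 / 6 = 17.9329
β = Cov / Var(R_m) = 34.8531 / 17.9329 = 1.9435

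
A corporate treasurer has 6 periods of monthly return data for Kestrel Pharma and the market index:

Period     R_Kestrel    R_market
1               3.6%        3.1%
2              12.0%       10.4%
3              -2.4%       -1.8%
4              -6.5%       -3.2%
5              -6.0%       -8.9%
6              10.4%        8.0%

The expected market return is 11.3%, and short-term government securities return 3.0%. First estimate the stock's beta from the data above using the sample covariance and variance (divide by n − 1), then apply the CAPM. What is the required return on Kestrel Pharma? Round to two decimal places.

11.89%

Mean R_i = (3.6 + 12.0 − 2.4 − 6.5 − 6.0 + 10.4) / 6 = 1.8500%
Mean R_m = (3.1 + 10.4 − 1.8 − 3.2 − 8.9 + 8.0) / 6 = 1.2667%
Σ(R_i − R̄_i)(R_m − R̄_m) = 283.6200  ⇒  Cov = 283.6200 / 5 = 56.7240
Σ(R_m − R̄_m)² = 264.8333  ⇒  Var(R_m) = 264.8333 / 5 = 52.9667
β = Cov / Var(R_m) = 56.7240 / 52.9667 = 1.0709
MRP = 11.3% − 3.0% = 8.30%
E(R) = R_f + β × MRP = 3.0% + 1.0709 × 8.3% = 11.89%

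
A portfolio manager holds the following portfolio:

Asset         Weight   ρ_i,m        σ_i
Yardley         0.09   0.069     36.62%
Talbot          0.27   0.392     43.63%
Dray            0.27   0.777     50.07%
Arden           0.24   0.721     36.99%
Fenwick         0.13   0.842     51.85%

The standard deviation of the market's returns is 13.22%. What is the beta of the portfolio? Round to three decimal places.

β_Yardley = 0.069 × 36.62% / 13.22% = 0.1911
β_Talbot = 0.392 × 43.63% / 13.22% = 1.2937
β_Dray = 0.777 × 50.07% / 13.22% = 2.9428
β_Arden = 0.721 × 36.99% / 13.22% = 2.0174
β_Fenwick = 0.842 × 51.85% / 13.22% = 3.3024
β_P = Σ w_i β_i = 0.09×0.1911 + 0.27×1.2937 + 0.27×2.9428 + 0.24×2.0174 + 0.13×3.3024 = 2.0745

2.075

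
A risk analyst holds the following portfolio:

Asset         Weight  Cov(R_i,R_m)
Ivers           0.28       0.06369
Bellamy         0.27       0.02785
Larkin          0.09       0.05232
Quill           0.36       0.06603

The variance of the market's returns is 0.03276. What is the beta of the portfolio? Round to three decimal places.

β_Ivers = 0.06369 / 0.03276 = 1.9441
β_Bellamy = 0.02785 / 0.03276 = 0.8501
β_Larkin = 0.05232 / 0.03276 = 1.5971
β_Quill = 0.06603 / 0.03276 = 2.0156
β_P = Σ w_i β_i = 0.28×1.9441 + 0.27×0.8501 + 0.09×1.5971 + 0.36×2.0156 = 1.6432

1.643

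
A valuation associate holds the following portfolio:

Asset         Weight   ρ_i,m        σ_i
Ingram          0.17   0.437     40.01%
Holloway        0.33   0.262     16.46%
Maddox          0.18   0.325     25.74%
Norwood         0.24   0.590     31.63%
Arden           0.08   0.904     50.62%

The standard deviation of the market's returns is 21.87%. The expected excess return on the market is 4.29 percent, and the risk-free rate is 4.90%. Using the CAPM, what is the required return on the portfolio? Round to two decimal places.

7.65%

β_Ingram = 0.437 × 40.01% / 21.87% = 0.7995
β_Holloway = 0.262 × 16.46% / 21.87% = 0.1972
β_Maddox = 0.325 × 25.74% / 21.87% = 0.3825
β_Norwood = 0.590 × 31.63% / 21.87% = 0.8533
β_Arden = 0.904 × 50.62% / 21.87% = 2.0924
β_P = Σ w_i β_i = 0.17×0.7995 + 0.33×0.1972 + 0.18×0.3825 + 0.24×0.8533 + 0.08×2.0924 = 0.6420
E(R_P) = R_f + β_P × MRP = 4.90% + 0.6420 × 4.29% = 7.65%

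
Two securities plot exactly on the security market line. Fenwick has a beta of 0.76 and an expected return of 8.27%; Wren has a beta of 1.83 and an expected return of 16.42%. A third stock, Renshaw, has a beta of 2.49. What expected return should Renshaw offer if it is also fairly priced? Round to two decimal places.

MRP (SML slope) = (16.42% − 8.27%) / (1.83 − 0.76) = 8.15% / 1.07 = 7.6168%
R_f (intercept) = 8.27% − 0.76 × 7.6168% = 2.4812%
E(R_Renshaw) = R_f + β × MRP = 2.4812% + 2.49 × 7.6168% = 21.45%

21.45%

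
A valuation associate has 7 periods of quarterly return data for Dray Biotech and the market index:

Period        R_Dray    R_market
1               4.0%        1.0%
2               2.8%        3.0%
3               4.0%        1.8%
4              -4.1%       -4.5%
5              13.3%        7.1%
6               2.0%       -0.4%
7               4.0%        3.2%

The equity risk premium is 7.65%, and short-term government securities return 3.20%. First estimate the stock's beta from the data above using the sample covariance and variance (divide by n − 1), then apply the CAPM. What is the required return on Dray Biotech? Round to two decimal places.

Mean R_i = (4.0 + 2.8 + 4.0 − 4.1 + 13.3 + 2.0 + 4.0) / 7 = 3.7143%
Mean R_m = (1.0 + 3.0 + 1.8 − 4.5 + 7.1 − 0.4 + 3.2) / 7 = 1.6000%
Σ(R_i − R̄_i)(R_m − R̄_m) = 102.8800  ⇒  Cov = 102.8800 / 6 = 17.1467
Σ(R_m − R̄_m)² = 76.3800  ⇒  Var(R_m) = 76.3800 / 6 = 12.7300
β = Cov / Var(R_m) = 17.1467 / 12.7300 = 1.3470
E(R) = R_f + β × MRP = 3.20% + 1.3470 × 7.65% = 13.50%

13.50%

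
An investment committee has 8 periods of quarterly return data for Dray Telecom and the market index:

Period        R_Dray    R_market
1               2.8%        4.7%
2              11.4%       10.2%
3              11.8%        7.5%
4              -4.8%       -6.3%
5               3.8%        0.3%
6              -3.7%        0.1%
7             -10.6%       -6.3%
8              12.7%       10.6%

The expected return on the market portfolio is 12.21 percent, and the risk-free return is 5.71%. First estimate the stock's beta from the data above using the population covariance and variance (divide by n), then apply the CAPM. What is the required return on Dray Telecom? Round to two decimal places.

13.62%

Mean R_i = (2.8 + 11.4 + 11.8 − 4.8 + 3.8 − 3.7 − 10.6 + 12.7) / 8 = 2.9250%
Mean R_m = (4.7 + 10.2 + 7.5 − 6.3 + 0.3 + 0.1 − 6.3 + 10.6) / 8 = 2.6000%
Σ(R_i − R̄_i)(R_m − R̄_m) = 389.5100  ⇒  Cov = 389.5100 / 8 = 48.6888
Σ(R_m − R̄_m)² = 320.1400  ⇒  Var(R_m) = 320.1400 / 8 = 40.0175
β = Cov / Var(R_m) = 48.6888 / 40.0175 = 1.2167
MRP = 12.21% − 5.71% = 6.50%
E(R) = R_f + β × MRP = 5.71% + 1.2167 × 6.50% = 13.62%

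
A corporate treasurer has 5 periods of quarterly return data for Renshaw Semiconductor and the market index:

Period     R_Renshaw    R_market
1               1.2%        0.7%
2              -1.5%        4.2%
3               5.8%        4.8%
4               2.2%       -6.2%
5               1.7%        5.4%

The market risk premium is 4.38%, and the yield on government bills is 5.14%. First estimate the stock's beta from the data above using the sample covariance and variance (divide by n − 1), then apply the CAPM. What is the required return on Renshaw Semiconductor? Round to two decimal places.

Mean R_i = (1.2 − 1.5 + 5.8 + 2.2 + 1.7) / 5 = 1.8800%
Mean R_m = (0.7 + 4.2 + 4.8 − 6.2 + 5.4) / 5 = 1.7800%
Σ(R_i − R̄_i)(R_m − R̄_m) = 1.1880  ⇒  Cov = 1.1880 / 4 = 0.2970
Σ(R_m − R̄_m)² = 92.9280  ⇒  Var(R_m) = 92.9280 / 4 = 23.2320
β = Cov / Var(R_m) = 0.2970 / 23.2320 = 0.0128
E(R) = R_f + β × MRP = 5.14% + 0.0128 × 4.38% = 5.20%

5.20%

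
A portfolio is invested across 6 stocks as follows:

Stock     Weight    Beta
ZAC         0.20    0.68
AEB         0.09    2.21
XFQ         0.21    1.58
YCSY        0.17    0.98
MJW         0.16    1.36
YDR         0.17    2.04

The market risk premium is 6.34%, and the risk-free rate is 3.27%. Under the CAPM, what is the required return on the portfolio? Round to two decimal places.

12.13%

β_P = Σ w_i β_i = 0.20×0.68 + 0.09×2.21 + 0.21×1.58 + 0.17×0.98 + 0.16×1.36 + 0.17×2.04 = 1.3977
E(R_P) = R_f + β_P × MRP = 3.27% + 1.3977 × 6.34% = 12.13%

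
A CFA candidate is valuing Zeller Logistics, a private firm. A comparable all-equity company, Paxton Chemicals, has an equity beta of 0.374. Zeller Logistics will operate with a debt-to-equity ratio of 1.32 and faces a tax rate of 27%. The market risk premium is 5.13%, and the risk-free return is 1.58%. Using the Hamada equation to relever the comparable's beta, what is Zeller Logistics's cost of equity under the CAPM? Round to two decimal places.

5.35%

β_L = β_U × [1 + (1 − t)(D/E)] = 0.374 × [1 + (1 − 0.27) × 1.32]
    = 0.374 × [1 + 0.73 × 1.32] = 0.374 × 1.9636 = 0.7344
E(R) = R_f + β_L × MRP = 1.58% + 0.7344 × 5.13% = 5.35%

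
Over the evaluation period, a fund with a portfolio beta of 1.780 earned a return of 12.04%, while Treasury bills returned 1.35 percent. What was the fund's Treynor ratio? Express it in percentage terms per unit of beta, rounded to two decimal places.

Treynor = (R_P − R_f) / β_P = (12.04% − 1.35%) / 1.7800 = 10.69% / 1.7800 = 6.01%

6.01%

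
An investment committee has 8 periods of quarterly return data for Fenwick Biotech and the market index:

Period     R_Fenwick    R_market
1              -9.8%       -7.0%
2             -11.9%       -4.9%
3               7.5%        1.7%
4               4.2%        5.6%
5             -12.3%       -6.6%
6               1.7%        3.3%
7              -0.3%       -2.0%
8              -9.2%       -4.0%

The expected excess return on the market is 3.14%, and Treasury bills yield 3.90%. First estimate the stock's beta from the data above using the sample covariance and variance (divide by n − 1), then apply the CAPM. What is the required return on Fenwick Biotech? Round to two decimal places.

8.58%

Mean R_i = (-9.8 − 11.9 + 7.5 + 4.2 − 12.3 + 1.7 − 0.3 − 9.2) / 8 = -3.7625%
Mean R_m = (-7.0 − 4.9 + 1.7 + 5.6 − 6.6 + 3.3 − 2.0 − 4.0) / 8 = -1.7375%
Σ(R_i − R̄_i)(R_m − R̄_m) = 235.0713  ⇒  Cov = 235.0713 / 7 = 33.5816
Σ(R_m − R̄_m)² = 157.5588  ⇒  Var(R_m) = 157.5588 / 7 = 22.5084
β = Cov / Var(R_m) = 33.5816 / 22.5084 = 1.4920
E(R) = R_f + β × MRP = 3.90% + 1.4920 × 3.14% = 8.58%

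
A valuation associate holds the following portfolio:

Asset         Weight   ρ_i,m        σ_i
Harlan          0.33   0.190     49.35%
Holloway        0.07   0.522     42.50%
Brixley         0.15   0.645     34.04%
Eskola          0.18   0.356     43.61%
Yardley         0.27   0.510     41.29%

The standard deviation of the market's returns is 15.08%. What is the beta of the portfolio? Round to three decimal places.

β_Harlan = 0.190 × 49.35% / 15.08% = 0.6218
β_Holloway = 0.522 × 42.50% / 15.08% = 1.4712
β_Brixley = 0.645 × 34.04% / 15.08% = 1.4560
β_Eskola = 0.356 × 43.61% / 15.08% = 1.0295
β_Yardley = 0.510 × 41.29% / 15.08% = 1.3964
β_P = Σ w_i β_i = 0.33×0.6218 + 0.07×1.4712 + 0.15×1.4560 + 0.18×1.0295 + 0.27×1.3964 = 1.0889

1.089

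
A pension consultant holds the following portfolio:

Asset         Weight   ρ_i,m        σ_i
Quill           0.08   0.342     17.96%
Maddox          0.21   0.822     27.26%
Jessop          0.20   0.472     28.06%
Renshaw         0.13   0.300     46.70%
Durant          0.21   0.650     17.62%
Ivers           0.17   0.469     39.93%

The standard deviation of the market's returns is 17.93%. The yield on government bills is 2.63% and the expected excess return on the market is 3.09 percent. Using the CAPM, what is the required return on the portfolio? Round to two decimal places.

5.26%

β_Quill = 0.342 × 17.96% / 17.93% = 0.3426
β_Maddox = 0.822 × 27.26% / 17.93% = 1.2497
β_Jessop = 0.472 × 28.06% / 17.93% = 0.7387
β_Renshaw = 0.300 × 46.70% / 17.93% = 0.7814
β_Durant = 0.650 × 17.62% / 17.93% = 0.6388
β_Ivers = 0.469 × 39.93% / 17.93% = 1.0445
β_P = Σ w_i β_i = 0.08×0.3426 + 0.21×1.2497 + 0.20×0.7387 + 0.13×0.7814 + 0.21×0.6388 + 0.17×1.0445 = 0.8509
E(R_P) = R_f + β_P × MRP = 2.63% + 0.8509 × 3.09% = 5.26%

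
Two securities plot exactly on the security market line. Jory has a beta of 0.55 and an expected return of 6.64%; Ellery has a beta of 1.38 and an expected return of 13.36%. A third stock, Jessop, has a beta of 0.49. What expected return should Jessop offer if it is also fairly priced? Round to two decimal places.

MRP (SML slope) = (13.36% − 6.64%) / (1.38 − 0.55) = 6.72% / 0.83 = 8.0964%
R_f (intercept) = 6.64% − 0.55 × 8.0964% = 2.1870%
E(R_Jessop) = R_f + β × MRP = 2.1870% + 0.49 × 8.0964% = 6.15%

6.15%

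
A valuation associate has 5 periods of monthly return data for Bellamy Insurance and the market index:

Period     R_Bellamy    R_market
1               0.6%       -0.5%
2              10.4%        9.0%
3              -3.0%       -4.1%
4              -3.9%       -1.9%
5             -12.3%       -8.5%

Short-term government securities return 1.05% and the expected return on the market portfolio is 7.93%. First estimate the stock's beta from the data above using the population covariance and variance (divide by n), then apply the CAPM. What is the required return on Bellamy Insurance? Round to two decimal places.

9.62%

Mean R_i = (0.6 + 10.4 − 3.0 − 3.9 − 12.3) / 5 = -1.6400%
Mean R_m = (-0.5 + 9.0 − 4.1 − 1.9 − 8.5) / 5 = -1.2000%
Σ(R_i − R̄_i)(R_m − R̄_m) = 207.7200  ⇒  Cov = 207.7200 / 5 = 41.5440
Σ(R_m − R̄_m)² = 166.7200  ⇒  Var(R_m) = 166.7200 / 5 = 33.3440
β = Cov / Var(R_m) = 41.5440 / 33.3440 = 1.2459
MRP = 7.93% − 1.05% = 6.88%
E(R) = R_f + β × MRP = 1.05% + 1.2459 × 6.88% = 9.62%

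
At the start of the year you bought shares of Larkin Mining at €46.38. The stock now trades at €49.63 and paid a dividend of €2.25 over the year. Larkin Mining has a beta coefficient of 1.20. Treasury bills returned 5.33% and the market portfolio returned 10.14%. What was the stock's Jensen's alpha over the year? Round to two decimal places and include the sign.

+0.76%

Realised HPR = (P1 + D1 − P0) / P0 = (49.63 + 2.25 − 46.38) / 46.38 = 5.50 / 46.38 = 11.8586%
MRP = 10.14% − 5.33% = 4.81%
CAPM required = R_f + β·MRP = 5.33% + 1.20 × 4.81% = 11.1020%
α = realised − required = 11.8586% − 11.1020% = +0.76%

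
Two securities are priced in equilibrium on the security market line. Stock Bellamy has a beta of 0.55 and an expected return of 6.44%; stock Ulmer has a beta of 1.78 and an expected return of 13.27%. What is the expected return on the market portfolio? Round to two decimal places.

Both satisfy E(R) = R_f + β·MRP, so the slope of the SML is
MRP = (13.27% − 6.44%) / (1.78 − 0.55) = 6.83% / 1.23 = 5.5528%
R_f = E(R_Bellamy) − β_Bellamy·MRP = 6.44% − 0.55 × 5.5528% = 3.3860%
E(R_m) = R_f + MRP = 3.3860% + 5.5528% = 8.94%

8.94%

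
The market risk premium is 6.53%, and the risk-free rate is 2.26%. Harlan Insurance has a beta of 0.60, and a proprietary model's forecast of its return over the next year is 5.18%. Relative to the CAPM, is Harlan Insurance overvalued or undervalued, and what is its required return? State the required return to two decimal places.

Overvalued; required return 6.18%

Required return = R_f + β·MRP = 2.26% + 0.60 × 6.53% = 6.18%
Forecast 5.18% < required 6.18% → the stock plots below the SML → overvalued.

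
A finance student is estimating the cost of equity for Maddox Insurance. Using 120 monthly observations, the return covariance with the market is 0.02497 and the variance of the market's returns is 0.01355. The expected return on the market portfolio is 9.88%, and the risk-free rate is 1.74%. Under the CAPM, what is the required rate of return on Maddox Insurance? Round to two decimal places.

β = Cov(R_i, R_m) / Var(R_m) = 0.02497 / 0.01355 = 1.8428
MRP = 9.88% − 1.74% = 8.14%
E(R) = R_f + β × MRP = 1.74% + 1.8428 × 8.14% = 16.74%

16.74%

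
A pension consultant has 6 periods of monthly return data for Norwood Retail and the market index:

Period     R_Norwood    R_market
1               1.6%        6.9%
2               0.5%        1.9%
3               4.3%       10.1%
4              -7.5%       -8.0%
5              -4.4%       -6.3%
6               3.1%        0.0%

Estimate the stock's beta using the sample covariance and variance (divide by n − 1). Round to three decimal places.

0.572

Mean R_i = (1.6 + 0.5 + 4.3 − 7.5 − 4.4 + 3.1) / 6 = -0.4000%
Mean R_m = (6.9 + 1.9 + 10.1 − 8.0 − 6.3 + 0.0) / 6 = 0.7667%
Σ(R_i − R̄_i)(R_m − R̄_m) = 144.9800  ⇒  Cov = 144.9800 / 5 = 28.9960
Σ(R_m − R̄_m)² = 253.3933  ⇒  Var(R_m) = 253.3933 / 5 = 50.6787
β = Cov / Var(R_m) = 28.9960 / 50.6787 = 0.5722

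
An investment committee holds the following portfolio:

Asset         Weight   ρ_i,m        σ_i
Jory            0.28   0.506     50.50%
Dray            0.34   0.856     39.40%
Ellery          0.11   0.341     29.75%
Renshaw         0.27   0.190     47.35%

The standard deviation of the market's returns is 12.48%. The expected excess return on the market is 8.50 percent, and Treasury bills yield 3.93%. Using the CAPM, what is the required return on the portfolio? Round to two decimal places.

19.03%

β_Jory = 0.506 × 50.50% / 12.48% = 2.0475
β_Dray = 0.856 × 39.40% / 12.48% = 2.7024
β_Ellery = 0.341 × 29.75% / 12.48% = 0.8129
β_Renshaw = 0.190 × 47.35% / 12.48% = 0.7209
β_P = Σ w_i β_i = 0.28×2.0475 + 0.34×2.7024 + 0.11×0.8129 + 0.27×0.7209 = 1.7762
E(R_P) = R_f + β_P × MRP = 3.93% + 1.7762 × 8.50% = 19.03%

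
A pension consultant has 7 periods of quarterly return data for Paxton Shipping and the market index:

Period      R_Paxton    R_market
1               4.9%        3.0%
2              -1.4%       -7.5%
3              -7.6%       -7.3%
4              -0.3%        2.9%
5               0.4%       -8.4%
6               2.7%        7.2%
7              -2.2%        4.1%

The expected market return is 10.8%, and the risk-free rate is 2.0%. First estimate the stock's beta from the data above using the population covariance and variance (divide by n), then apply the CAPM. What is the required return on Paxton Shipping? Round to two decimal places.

Mean R_i = (4.9 − 1.4 − 7.6 − 0.3 + 0.4 + 2.7 − 2.2) / 7 = -0.5000%
Mean R_m = (3.0 − 7.5 − 7.3 + 2.9 − 8.4 + 7.2 + 4.1) / 7 = -0.8571%
Σ(R_i − R̄_i)(R_m − R̄_m) = 83.8700  ⇒  Cov = 83.8700 / 7 = 11.9814
Σ(R_m − R̄_m)² = 261.0171  ⇒  Var(R_m) = 261.0171 / 7 = 37.2882
β = Cov / Var(R_m) = 11.9814 / 37.2882 = 0.3213
MRP = 10.8% − 2.0% = 8.80%
E(R) = R_f + β × MRP = 2.0% + 0.3213 × 8.8% = 4.83%

4.83%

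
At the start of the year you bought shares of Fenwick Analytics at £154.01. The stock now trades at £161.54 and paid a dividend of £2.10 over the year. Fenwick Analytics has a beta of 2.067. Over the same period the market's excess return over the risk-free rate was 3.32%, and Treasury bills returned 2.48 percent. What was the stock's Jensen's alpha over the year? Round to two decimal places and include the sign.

-3.09%

Realised HPR = (P1 + D1 − P0) / P0 = (161.54 + 2.10 − 154.01) / 154.01 = 9.63 / 154.01 = 6.2528%
CAPM required = R_f + β·MRP = 2.48% + 2.067 × 3.32% = 9.34244%
α = realised − required = 6.2528% − 9.34244% = -3.09%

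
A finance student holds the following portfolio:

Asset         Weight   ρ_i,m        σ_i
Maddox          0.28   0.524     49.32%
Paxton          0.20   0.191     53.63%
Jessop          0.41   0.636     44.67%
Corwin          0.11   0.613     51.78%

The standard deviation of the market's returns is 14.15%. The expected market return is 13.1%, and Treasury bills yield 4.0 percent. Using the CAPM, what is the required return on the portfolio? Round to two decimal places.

β_Maddox = 0.524 × 49.32% / 14.15% = 1.8264
β_Paxton = 0.191 × 53.63% / 14.15% = 0.7239
β_Jessop = 0.636 × 44.67% / 14.15% = 2.0078
β_Corwin = 0.613 × 51.78% / 14.15% = 2.2432
β_P = Σ w_i β_i = 0.28×1.8264 + 0.20×0.7239 + 0.41×2.0078 + 0.11×2.2432 = 1.7261
MRP = 13.1% − 4.0% = 9.10%
E(R_P) = R_f + β_P × MRP = 4.0% + 1.7261 × 9.1% = 19.71%

19.71%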